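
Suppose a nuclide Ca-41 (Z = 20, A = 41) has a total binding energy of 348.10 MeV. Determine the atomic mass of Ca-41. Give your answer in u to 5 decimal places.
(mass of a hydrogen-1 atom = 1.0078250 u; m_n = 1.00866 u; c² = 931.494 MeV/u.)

40.96466 u

Mass defect = 348.10 MeV / (931.494 MeV/u) = 0.3737007 u
Constituent mass = 20(1.0078250) + 21(1.00866) = 41.3383600 u
Atomic mass = 41.3383600 − 0.3737007 = 40.9646593 u ≈ 40.96466 u (to 5 decimal places)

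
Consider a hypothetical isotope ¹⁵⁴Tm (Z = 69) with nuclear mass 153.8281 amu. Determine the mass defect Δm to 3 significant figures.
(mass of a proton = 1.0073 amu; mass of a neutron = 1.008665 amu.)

1.41 amu

The nucleus contains 69 protons and 154 − 69 = 85 neutrons.
Σm = 69·m_p + 85·m_n = 69.5037 + 85.736525 = 155.240225 amu
The mass defect is 155.240225 − 153.8281 = 1.412125 amu.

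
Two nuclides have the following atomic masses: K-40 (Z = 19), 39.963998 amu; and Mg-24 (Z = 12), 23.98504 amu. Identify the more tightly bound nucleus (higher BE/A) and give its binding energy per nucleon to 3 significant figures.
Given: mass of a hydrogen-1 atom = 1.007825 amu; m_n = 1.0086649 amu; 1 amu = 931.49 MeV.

K-40: Σm = 19(1.007825) + 21(1.0086649) = 40.3306379 amu; Δm = 0.3666399 amu; E_B = 341.52 MeV; E_B/A = 8.538 MeV
Mg-24: Σm = 12(1.007825) + 12(1.0086649) = 24.1978788 amu; Δm = 0.2128388 amu; E_B = 198.26 MeV; E_B/A = 8.261 MeV
K-40 has the higher binding energy per nucleon, so it is the more tightly bound nucleus.

K-40; 8.54 MeV/nucleon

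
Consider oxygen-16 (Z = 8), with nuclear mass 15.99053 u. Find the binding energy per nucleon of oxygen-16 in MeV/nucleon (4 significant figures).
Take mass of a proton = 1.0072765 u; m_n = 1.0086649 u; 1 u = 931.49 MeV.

7.976 MeV/nucleon

Σm = 8·m_p + 8·m_n = 8.0582120 + 8.0693192 = 16.1275312 u
Δm = 16.1275312 − 15.99053 = 0.1370012 u
Converting to energy: 0.1370012 u × 931.49 MeV/u = 127.615 MeV
Per nucleon: 127.615 / 16 = 7.976 MeV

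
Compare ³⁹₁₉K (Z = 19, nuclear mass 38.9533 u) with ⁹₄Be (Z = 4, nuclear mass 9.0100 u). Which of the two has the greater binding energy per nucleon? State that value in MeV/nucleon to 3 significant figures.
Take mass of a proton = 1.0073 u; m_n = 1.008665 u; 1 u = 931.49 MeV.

³⁹₁₉K: Σm = 19(1.0073) + 20(1.008665) = 39.312000 u; Δm = 0.358700 u; E_B = 334.13 MeV; E_B/A = 8.567 MeV
⁹₄Be: Σm = 4(1.0073) + 5(1.008665) = 9.072525 u; Δm = 0.062525 u; E_B = 58.241 MeV; E_B/A = 6.471 MeV
³⁹₁₉K has the higher binding energy per nucleon, so it is the more tightly bound nucleus.

³⁹₁₉K; 8.57 MeV/nucleon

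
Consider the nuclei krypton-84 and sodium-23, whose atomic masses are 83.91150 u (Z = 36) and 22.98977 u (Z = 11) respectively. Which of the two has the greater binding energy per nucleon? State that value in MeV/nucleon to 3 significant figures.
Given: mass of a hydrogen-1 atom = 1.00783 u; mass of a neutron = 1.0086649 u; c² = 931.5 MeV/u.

krypton-84; 8.72 MeV/nucleon

krypton-84: Σm = 36(1.00783) + 48(1.0086649) = 84.6977952 u; Δm = 0.7862952 u; E_B = 732.43 MeV; E_B/A = 8.719 MeV
sodium-23: Σm = 11(1.00783) + 12(1.0086649) = 23.1901088 u; Δm = 0.2003388 u; E_B = 186.62 MeV; E_B/A = 8.114 MeV
krypton-84 has the higher binding energy per nucleon, so it is the more tightly bound nucleus.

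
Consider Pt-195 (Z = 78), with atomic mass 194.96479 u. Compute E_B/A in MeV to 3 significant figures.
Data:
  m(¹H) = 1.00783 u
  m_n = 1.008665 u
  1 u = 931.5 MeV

Total constituent mass: 78 × 1.00783 + 117 × 1.008665 = 196.624545 u
Δm = 196.624545 − 194.96479 = 1.659755 u
E_B = 1.659755 × 931.5 = 1546.06 MeV
Per nucleon: 1546.06 / 195 = 7.929 MeV

7.93 MeV/nucleon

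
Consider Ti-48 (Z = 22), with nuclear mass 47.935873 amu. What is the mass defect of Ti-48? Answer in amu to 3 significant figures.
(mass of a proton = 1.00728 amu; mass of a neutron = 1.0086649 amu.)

Mass of separated nucleons = 22(1.00728) + 26(1.0086649) = 22.16016 + 26.2252874 = 48.3854474 amu
The mass defect is 48.3854474 − 47.935873 = 0.4495744 amu.

0.450 amu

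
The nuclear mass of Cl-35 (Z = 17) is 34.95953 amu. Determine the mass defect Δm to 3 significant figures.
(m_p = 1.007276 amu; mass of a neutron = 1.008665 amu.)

0.320 amu

Z = 17, so N = A − Z = 35 − 17 = 18.
Total constituent mass: 17 × 1.007276 + 18 × 1.008665 = 35.279662 amu
Δm = 35.279662 − 34.95953 = 0.320132 amu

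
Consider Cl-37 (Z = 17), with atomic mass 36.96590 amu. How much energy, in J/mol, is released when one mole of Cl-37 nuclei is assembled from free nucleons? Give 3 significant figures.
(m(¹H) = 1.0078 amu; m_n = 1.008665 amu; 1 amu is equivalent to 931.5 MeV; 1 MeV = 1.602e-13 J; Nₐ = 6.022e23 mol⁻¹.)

Z = 17, so N = A − Z = 37 − 17 = 20.
Σm = 17·m(¹H) + 20·m_n = 17.1326 + 20.173300 = 37.305900 amu
Mass defect Δm = 37.305900 − 36.96590 = 0.340000 amu
Converting to energy: 0.340000 amu × 931.5 MeV/amu = 316.710 MeV
Per nucleus in joules: 316.710 MeV × 1.602e-13 J/MeV = 5.0737e-11 J
Per mole: 5.0737e-11 J × 6.022e23 mol⁻¹ = 3.0554e+13 J/mol

3.06e+13 J/mol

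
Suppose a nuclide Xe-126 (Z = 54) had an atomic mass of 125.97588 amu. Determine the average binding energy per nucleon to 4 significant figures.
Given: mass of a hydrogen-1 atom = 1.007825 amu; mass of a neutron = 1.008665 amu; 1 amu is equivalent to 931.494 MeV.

The nucleus contains 54 protons and 126 − 54 = 72 neutrons.
Total constituent mass: 54 × 1.007825 + 72 × 1.008665 = 127.046430 amu
Δm = 127.046430 − 125.97588 = 1.070550 amu
E_B = 1.070550 × 931.494 = 997.211 MeV
Dividing by A = 126 gives 7.914 MeV per nucleon.

7.914 MeV/nucleon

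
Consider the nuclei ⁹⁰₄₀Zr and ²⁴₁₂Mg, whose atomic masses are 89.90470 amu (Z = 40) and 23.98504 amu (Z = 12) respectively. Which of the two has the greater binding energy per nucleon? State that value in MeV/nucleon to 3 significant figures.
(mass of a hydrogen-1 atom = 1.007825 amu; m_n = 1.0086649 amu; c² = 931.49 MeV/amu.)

⁹⁰₄₀Zr; 8.71 MeV/nucleon

⁹⁰₄₀Zr: Σm = 40(1.007825) + 50(1.0086649) = 90.7462450 amu; Δm = 0.8415450 amu; E_B = 783.89 MeV; E_B/A = 8.710 MeV
²⁴₁₂Mg: Σm = 12(1.007825) + 12(1.0086649) = 24.1978788 amu; Δm = 0.2128388 amu; E_B = 198.26 MeV; E_B/A = 8.261 MeV
⁹⁰₄₀Zr has the higher binding energy per nucleon, so it is the more tightly bound nucleus.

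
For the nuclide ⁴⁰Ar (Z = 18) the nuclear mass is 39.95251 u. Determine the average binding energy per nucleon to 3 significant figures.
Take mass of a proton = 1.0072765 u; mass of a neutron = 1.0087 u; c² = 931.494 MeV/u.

Z = 18, so N = A − Z = 40 − 18 = 22.
Σm = 18·m_p + 22·m_n = 18.1309770 + 22.1914 = 40.3223770 u
Δm = 40.3223770 − 39.95251 = 0.3698670 u
Binding energy = Δm·c² = 0.3698670 × 931.494 MeV/u = 344.529 MeV
Dividing by A = 40 gives 8.613 MeV per nucleon.

8.61 MeV/nucleon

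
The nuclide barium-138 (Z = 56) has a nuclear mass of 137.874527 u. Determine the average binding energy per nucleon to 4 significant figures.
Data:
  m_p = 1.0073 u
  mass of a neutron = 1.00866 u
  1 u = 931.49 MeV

The nucleus contains 56 protons and 138 − 56 = 82 neutrons.
Total constituent mass: 56 × 1.0073 + 82 × 1.00866 = 139.11892 u
Δm = 139.11892 − 137.874527 = 1.244393 u
Binding energy = Δm·c² = 1.244393 × 931.49 MeV/u = 1159.14 MeV
Per nucleon: 1159.14 / 138 = 8.400 MeV

8.400 MeV/nucleon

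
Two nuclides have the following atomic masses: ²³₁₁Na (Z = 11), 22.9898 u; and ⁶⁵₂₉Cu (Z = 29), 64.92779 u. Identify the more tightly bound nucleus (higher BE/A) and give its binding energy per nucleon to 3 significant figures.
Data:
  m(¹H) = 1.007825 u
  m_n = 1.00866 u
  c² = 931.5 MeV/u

⁶⁵₂₉Cu; 8.75 MeV/nucleon

²³₁₁Na: Σm = 11(1.007825) + 12(1.00866) = 23.189995 u; Δm = 0.200195 u; E_B = 186.48 MeV; E_B/A = 8.108 MeV
⁶⁵₂₉Cu: Σm = 29(1.007825) + 36(1.00866) = 65.538685 u; Δm = 0.610895 u; E_B = 569.05 MeV; E_B/A = 8.7546 MeV
⁶⁵₂₉Cu has the higher binding energy per nucleon, so it is the more tightly bound nucleus.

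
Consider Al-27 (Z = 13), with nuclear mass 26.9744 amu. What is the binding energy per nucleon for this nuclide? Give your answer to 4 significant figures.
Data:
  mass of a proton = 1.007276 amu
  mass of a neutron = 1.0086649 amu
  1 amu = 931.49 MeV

8.332 MeV/nucleon

With 13 protons and 14 neutrons (A = 27):
Σm = 13·m_p + 14·m_n = 13.094588 + 14.1213086 = 27.2158966 amu
Mass defect Δm = 27.2158966 − 26.9744 = 0.2414966 amu
Binding energy = Δm·c² = 0.2414966 × 931.49 MeV/amu = 224.952 MeV
BE/A = 224.952 MeV / 27 = 8.332 MeV/nucleon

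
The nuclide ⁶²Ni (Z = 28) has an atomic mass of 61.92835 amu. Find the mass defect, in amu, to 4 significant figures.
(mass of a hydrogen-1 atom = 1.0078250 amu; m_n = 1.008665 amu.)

0.5854 amu

The nucleus contains 28 protons and 62 − 28 = 34 neutrons.
Mass of separated nucleons = 28(1.0078250) + 34(1.008665) = 28.2191000 + 34.294610 = 62.5137100 amu
Δm = 62.5137100 − 61.92835 = 0.5853600 amu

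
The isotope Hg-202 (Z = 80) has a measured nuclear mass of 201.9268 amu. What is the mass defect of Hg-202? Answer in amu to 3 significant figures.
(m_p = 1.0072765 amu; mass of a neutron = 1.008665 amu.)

1.71 amu

Z = 80, so N = A − Z = 202 − 80 = 122.
Mass of separated nucleons = 80(1.0072765) + 122(1.008665) = 80.5821200 + 123.057130 = 203.6392500 amu
Mass defect Δm = 203.6392500 − 201.9268 = 1.7124500 amu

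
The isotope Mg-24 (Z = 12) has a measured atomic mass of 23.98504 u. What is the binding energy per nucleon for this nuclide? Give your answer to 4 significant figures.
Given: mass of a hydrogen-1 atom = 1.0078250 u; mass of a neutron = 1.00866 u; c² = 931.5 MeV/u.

8.259 MeV/nucleon

The nucleus contains 12 protons and 24 − 12 = 12 neutrons.
Σm = 12·m(¹H) + 12·m_n = 12.0939000 + 12.10392 = 24.1978200 u
The mass defect is 24.1978200 − 23.98504 = 0.2127800 u.
E_B = 0.2127800 × 931.5 = 198.205 MeV
Per nucleon: 198.205 / 24 = 8.259 MeV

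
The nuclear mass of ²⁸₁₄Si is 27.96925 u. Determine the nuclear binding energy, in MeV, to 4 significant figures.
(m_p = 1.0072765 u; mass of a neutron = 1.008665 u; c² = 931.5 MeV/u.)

With 14 protons and 14 neutrons (A = 28):
Σm = 14·m_p + 14·m_n = 14.1018710 + 14.121310 = 28.2231810 u
The mass defect is 28.2231810 − 27.96925 = 0.2539310 u.
E_B = 0.2539310 × 931.5 = 236.537 MeV

236.5 MeV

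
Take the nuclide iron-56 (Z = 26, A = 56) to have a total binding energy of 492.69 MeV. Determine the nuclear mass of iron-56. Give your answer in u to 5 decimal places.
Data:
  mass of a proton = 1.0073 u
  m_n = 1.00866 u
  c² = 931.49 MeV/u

55.92067 u

Mass defect = 492.69 MeV / (931.49 MeV/u) = 0.5289268 u
Constituent mass = 26(1.0073) + 30(1.00866) = 56.44960 u
Nuclear mass = 56.44960 − 0.5289268 = 55.9206732 u ≈ 55.92067 u (to 5 decimal places)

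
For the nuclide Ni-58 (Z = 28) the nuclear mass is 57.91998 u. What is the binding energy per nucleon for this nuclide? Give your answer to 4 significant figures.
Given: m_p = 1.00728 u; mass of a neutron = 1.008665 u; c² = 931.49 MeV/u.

Mass of separated nucleons = 28(1.00728) + 30(1.008665) = 28.20384 + 30.259950 = 58.463790 u
Δm = 58.463790 − 57.91998 = 0.543810 u
Converting to energy: 0.543810 u × 931.49 MeV/u = 506.554 MeV
BE/A = 506.554 MeV / 58 = 8.734 MeV/nucleon

8.734 MeV/nucleon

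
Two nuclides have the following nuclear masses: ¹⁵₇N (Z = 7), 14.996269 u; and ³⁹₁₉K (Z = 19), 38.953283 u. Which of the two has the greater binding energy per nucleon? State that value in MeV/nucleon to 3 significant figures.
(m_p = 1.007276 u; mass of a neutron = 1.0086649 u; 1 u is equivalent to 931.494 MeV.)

¹⁵₇N: Σm = 7(1.007276) + 8(1.0086649) = 15.1202512 u; Δm = 0.1239822 u; E_B = 115.49 MeV; E_B/A = 7.699 MeV
³⁹₁₉K: Σm = 19(1.007276) + 20(1.0086649) = 39.3115420 u; Δm = 0.3582590 u; E_B = 333.72 MeV; E_B/A = 8.557 MeV
³⁹₁₉K has the higher binding energy per nucleon, so it is the more tightly bound nucleus.

³⁹₁₉K; 8.56 MeV/nucleon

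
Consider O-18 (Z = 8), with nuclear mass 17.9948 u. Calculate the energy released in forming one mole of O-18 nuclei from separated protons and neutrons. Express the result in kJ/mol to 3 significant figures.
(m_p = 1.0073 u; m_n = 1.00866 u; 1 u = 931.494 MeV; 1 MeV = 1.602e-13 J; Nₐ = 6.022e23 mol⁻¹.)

1.35e+10 kJ/mol

Total constituent mass: 8 × 1.0073 + 10 × 1.00866 = 18.14500 u
Δm = 18.14500 − 17.9948 = 0.15020 u
Converting to energy: 0.15020 u × 931.494 MeV/u = 139.910 MeV
Per nucleus in joules: 139.910 MeV × 1.602e-13 J/MeV = 2.2414e-11 J
Per mole: 2.2414e-11 J × 6.022e23 mol⁻¹ = 1.3498e+13 J/mol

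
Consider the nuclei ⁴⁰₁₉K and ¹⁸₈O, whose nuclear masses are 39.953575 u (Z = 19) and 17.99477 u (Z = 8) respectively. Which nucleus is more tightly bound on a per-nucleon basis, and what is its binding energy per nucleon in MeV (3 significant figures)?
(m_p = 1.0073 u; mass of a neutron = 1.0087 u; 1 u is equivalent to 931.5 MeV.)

⁴⁰₁₉K; 8.57 MeV/nucleon

⁴⁰₁₉K: Σm = 19(1.0073) + 21(1.0087) = 40.3214 u; Δm = 0.367825 u; E_B = 342.63 MeV; E_B/A = 8.566 MeV
¹⁸₈O: Σm = 8(1.0073) + 10(1.0087) = 18.1454 u; Δm = 0.15063 u; E_B = 140.31 MeV; E_B/A = 7.795 MeV
⁴⁰₁₉K has the higher binding energy per nucleon, so it is the more tightly bound nucleus.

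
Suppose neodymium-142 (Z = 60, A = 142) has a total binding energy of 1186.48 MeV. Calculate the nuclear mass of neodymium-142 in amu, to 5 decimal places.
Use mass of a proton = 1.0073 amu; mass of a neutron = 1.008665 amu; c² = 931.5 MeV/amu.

141.87480 amu

Mass defect = 1186.48 MeV / (931.5 MeV/amu) = 1.2737305 amu
Constituent mass = 60(1.0073) + 82(1.008665) = 143.148530 amu
Nuclear mass = 143.148530 − 1.2737305 = 141.8747995 amu ≈ 141.87480 amu (to 5 decimal places)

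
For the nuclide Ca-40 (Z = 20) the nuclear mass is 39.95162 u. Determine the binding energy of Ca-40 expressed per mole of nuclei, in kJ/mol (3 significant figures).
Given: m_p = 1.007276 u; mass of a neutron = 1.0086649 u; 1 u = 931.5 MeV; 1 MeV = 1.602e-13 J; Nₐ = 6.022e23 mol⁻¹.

3.30e+10 kJ/mol

The nucleus contains 20 protons and 40 − 20 = 20 neutrons.
Total constituent mass: 20 × 1.007276 + 20 × 1.0086649 = 40.3188180 u
The mass defect is 40.3188180 − 39.95162 = 0.3671980 u.
Binding energy = Δm·c² = 0.3671980 × 931.5 MeV/u = 342.045 MeV
Per nucleus in joules: 342.045 MeV × 1.602e-13 J/MeV = 5.4796e-11 J
Per mole: 5.4796e-11 J × 6.022e23 mol⁻¹ = 3.2998e+13 J/mol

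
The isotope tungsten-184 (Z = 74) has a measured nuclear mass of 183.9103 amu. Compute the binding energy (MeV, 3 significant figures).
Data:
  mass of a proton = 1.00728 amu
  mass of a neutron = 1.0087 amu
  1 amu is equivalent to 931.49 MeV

1480 MeV

Mass of separated nucleons = 74(1.00728) + 110(1.0087) = 74.53872 + 110.9570 = 185.49572 amu
Mass defect Δm = 185.49572 − 183.9103 = 1.58542 amu
Binding energy = Δm·c² = 1.58542 × 931.49 MeV/amu = 1476.80 MeV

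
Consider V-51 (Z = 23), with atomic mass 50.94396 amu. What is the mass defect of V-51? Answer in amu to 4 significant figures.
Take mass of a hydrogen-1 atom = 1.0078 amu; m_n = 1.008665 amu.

0.4781 amu

Mass of separated nucleons = 23(1.0078) + 28(1.008665) = 23.1794 + 28.242620 = 51.422020 amu
The mass defect is 51.422020 − 50.94396 = 0.478060 amu.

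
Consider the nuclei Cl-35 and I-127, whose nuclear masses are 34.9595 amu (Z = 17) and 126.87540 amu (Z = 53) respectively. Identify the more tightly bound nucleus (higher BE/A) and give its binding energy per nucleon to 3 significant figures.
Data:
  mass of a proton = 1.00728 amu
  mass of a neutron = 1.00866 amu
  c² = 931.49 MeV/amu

Cl-35; 8.52 MeV/nucleon

Cl-35: Σm = 17(1.00728) + 18(1.00866) = 35.27964 amu; Δm = 0.32014 amu; E_B = 298.21 MeV; E_B/A = 8.520 MeV
I-127: Σm = 53(1.00728) + 74(1.00866) = 128.02668 amu; Δm = 1.15128 amu; E_B = 1072.4 MeV; E_B/A = 8.444 MeV
Cl-35 has the higher binding energy per nucleon, so it is the more tightly bound nucleus.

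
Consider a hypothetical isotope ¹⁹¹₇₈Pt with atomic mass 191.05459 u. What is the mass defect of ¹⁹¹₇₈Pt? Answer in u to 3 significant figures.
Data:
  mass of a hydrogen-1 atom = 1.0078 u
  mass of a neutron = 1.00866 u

Mass of separated nucleons = 78(1.0078) + 113(1.00866) = 78.6084 + 113.97858 = 192.58698 u
Mass defect Δm = 192.58698 − 191.05459 = 1.53239 u

1.53 u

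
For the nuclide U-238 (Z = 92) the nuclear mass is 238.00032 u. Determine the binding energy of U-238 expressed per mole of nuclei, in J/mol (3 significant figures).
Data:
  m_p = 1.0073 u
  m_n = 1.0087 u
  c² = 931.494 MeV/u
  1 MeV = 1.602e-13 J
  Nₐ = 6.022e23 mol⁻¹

1.74e+14 J/mol

Total constituent mass: 92 × 1.0073 + 146 × 1.0087 = 239.9418 u
Mass defect Δm = 239.9418 − 238.00032 = 1.94148 u
E_B = 1.94148 × 931.494 = 1808.48 MeV
Per nucleus in joules: 1808.48 MeV × 1.602e-13 J/MeV = 2.8972e-10 J
Per mole: 2.8972e-10 J × 6.022e23 mol⁻¹ = 1.7447e+14 J/mol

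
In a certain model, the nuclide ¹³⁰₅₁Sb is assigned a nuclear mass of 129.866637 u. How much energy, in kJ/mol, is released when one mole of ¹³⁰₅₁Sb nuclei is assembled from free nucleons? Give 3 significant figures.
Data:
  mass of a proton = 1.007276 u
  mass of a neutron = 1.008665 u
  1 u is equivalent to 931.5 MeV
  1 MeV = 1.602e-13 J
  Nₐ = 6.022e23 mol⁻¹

Mass of separated nucleons = 51(1.007276) + 79(1.008665) = 51.371076 + 79.684535 = 131.055611 u
Δm = 131.055611 − 129.866637 = 1.188974 u
Binding energy = Δm·c² = 1.188974 × 931.5 MeV/u = 1107.53 MeV
Per nucleus in joules: 1107.53 MeV × 1.602e-13 J/MeV = 1.7743e-10 J
Per mole: 1.7743e-10 J × 6.022e23 mol⁻¹ = 1.0685e+14 J/mol

1.07e+11 kJ/mol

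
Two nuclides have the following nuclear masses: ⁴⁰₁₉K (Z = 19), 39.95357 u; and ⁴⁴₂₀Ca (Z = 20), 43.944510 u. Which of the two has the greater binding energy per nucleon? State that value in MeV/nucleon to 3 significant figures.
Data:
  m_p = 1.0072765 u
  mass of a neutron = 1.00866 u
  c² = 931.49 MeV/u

⁴⁴₂₀Ca; 8.66 MeV/nucleon

⁴⁰₁₉K: Σm = 19(1.0072765) + 21(1.00866) = 40.3201135 u; Δm = 0.3665435 u; E_B = 341.43 MeV; E_B/A = 8.536 MeV
⁴⁴₂₀Ca: Σm = 20(1.0072765) + 24(1.00866) = 44.3533700 u; Δm = 0.4088600 u; E_B = 380.85 MeV; E_B/A = 8.656 MeV
⁴⁴₂₀Ca has the higher binding energy per nucleon, so it is the more tightly bound nucleus.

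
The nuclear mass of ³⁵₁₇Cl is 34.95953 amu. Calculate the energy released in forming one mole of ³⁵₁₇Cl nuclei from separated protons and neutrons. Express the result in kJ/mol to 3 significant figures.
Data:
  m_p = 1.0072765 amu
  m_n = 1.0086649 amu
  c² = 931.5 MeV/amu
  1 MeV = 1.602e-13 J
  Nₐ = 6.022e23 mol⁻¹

2.88e+10 kJ/mol

With 17 protons and 18 neutrons (A = 35):
Mass of separated nucleons = 17(1.0072765) + 18(1.0086649) = 17.1237005 + 18.1559682 = 35.2796687 amu
Mass defect Δm = 35.2796687 − 34.95953 = 0.3201387 amu
E_B = 0.3201387 × 931.5 = 298.209 MeV
Per nucleus in joules: 298.209 MeV × 1.602e-13 J/MeV = 4.7773e-11 J
Per mole: 4.7773e-11 J × 6.022e23 mol⁻¹ = 2.8769e+13 J/mol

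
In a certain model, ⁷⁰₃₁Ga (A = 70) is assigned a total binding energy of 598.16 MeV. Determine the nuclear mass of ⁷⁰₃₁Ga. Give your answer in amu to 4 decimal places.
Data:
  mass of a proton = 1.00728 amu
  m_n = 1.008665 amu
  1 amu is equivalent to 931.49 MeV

69.9215 amu

Mass defect = 598.16 MeV / (931.49 MeV/amu) = 0.642154 amu
Constituent mass = 31(1.00728) + 39(1.008665) = 70.563615 amu
Nuclear mass = 70.563615 − 0.642154 = 69.921461 amu ≈ 69.9215 amu (to 4 decimal places)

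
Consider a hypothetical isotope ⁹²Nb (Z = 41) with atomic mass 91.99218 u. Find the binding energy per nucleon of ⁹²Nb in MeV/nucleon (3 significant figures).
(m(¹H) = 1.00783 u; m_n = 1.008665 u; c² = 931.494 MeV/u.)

With 41 protons and 51 neutrons (A = 92):
Total constituent mass: 41 × 1.00783 + 51 × 1.008665 = 92.762945 u
The mass defect is 92.762945 − 91.99218 = 0.770765 u.
Converting to energy: 0.770765 u × 931.494 MeV/u = 717.963 MeV
BE/A = 717.963 MeV / 92 = 7.804 MeV/nucleon

7.80 MeV/nucleon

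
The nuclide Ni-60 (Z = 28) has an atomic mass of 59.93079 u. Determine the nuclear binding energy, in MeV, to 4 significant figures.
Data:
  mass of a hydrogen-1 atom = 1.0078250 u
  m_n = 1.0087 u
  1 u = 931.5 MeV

527.9 MeV

Total constituent mass: 28 × 1.0078250 + 32 × 1.0087 = 60.4975000 u
Δm = 60.4975000 − 59.93079 = 0.5667100 u
E_B = 0.5667100 × 931.5 = 527.890 MeV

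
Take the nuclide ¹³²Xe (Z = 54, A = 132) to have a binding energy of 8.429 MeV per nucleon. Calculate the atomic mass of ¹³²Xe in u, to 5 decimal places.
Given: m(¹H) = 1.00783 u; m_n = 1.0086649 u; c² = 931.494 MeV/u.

Total binding energy = 132 × 8.429 = 1112.628 MeV
Mass defect = 1112.628 MeV / (931.494 MeV/u) = 1.1944554 u
Constituent mass = 54(1.00783) + 78(1.0086649) = 133.0986822 u
Atomic mass = 133.0986822 − 1.1944554 = 131.9042268 u ≈ 131.90423 u (to 5 decimal places)

131.90423 u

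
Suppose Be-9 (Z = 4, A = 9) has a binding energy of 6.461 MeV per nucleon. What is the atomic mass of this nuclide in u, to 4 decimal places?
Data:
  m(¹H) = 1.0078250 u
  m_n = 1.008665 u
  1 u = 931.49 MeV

Total binding energy = 9 × 6.461 = 58.149 MeV
Mass defect = 58.149 MeV / (931.49 MeV/u) = 0.062426 u
Constituent mass = 4(1.0078250) + 5(1.008665) = 9.0746250 u
Atomic mass = 9.0746250 − 0.062426 = 9.0121990 u ≈ 9.0122 u (to 4 decimal places)

9.0122 u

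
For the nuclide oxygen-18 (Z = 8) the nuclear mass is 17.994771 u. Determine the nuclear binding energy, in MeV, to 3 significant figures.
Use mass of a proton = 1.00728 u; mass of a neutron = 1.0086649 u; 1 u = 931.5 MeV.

Z = 8, so N = A − Z = 18 − 8 = 10.
Total constituent mass: 8 × 1.00728 + 10 × 1.0086649 = 18.1448890 u
The mass defect is 18.1448890 − 17.994771 = 0.1501180 u.
Binding energy = Δm·c² = 0.1501180 × 931.5 MeV/u = 139.835 MeV

140 MeV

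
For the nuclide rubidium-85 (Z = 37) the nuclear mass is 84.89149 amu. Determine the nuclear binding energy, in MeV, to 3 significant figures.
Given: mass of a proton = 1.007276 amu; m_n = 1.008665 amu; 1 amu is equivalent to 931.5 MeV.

739 MeV

Z = 37, so N = A − Z = 85 − 37 = 48.
Σm = 37·m_p + 48·m_n = 37.269212 + 48.415920 = 85.685132 amu
Mass defect Δm = 85.685132 − 84.89149 = 0.793642 amu
E_B = 0.793642 × 931.5 = 739.278 MeV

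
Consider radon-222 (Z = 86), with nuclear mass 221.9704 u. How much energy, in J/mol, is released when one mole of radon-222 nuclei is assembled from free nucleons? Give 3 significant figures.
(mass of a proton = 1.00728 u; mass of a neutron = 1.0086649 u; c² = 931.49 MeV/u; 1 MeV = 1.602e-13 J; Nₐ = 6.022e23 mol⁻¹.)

Mass of separated nucleons = 86(1.00728) + 136(1.0086649) = 86.62608 + 137.1784264 = 223.8045064 u
The mass defect is 223.8045064 − 221.9704 = 1.8341064 u.
Converting to energy: 1.8341064 u × 931.49 MeV/u = 1708.45 MeV
Per nucleus in joules: 1708.45 MeV × 1.602e-13 J/MeV = 2.7369e-10 J
Per mole: 2.7369e-10 J × 6.022e23 mol⁻¹ = 1.6482e+14 J/mol

1.65e+14 J/mol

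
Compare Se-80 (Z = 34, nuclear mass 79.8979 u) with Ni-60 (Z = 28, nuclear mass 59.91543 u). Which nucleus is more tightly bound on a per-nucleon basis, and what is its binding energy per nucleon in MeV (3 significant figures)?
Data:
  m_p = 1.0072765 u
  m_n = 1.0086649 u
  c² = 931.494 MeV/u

Ni-60; 8.78 MeV/nucleon

Se-80: Σm = 34(1.0072765) + 46(1.0086649) = 80.6459864 u; Δm = 0.7480864 u; E_B = 696.838 MeV; E_B/A = 8.710 MeV
Ni-60: Σm = 28(1.0072765) + 32(1.0086649) = 60.4810188 u; Δm = 0.5655888 u; E_B = 526.84 MeV; E_B/A = 8.781 MeV
Ni-60 has the higher binding energy per nucleon, so it is the more tightly bound nucleus.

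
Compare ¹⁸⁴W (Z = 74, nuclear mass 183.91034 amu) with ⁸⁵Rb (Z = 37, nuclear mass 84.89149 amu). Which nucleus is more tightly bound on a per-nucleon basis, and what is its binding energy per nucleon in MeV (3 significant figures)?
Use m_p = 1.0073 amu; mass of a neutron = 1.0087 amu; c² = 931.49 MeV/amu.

⁸⁵Rb; 8.73 MeV/nucleon

¹⁸⁴W: Σm = 74(1.0073) + 110(1.0087) = 185.4972 amu; Δm = 1.58686 amu; E_B = 1478.1 MeV; E_B/A = 8.033 MeV
⁸⁵Rb: Σm = 37(1.0073) + 48(1.0087) = 85.6877 amu; Δm = 0.79621 amu; E_B = 741.66 MeV; E_B/A = 8.725 MeV
⁸⁵Rb has the higher binding energy per nucleon, so it is the more tightly bound nucleus.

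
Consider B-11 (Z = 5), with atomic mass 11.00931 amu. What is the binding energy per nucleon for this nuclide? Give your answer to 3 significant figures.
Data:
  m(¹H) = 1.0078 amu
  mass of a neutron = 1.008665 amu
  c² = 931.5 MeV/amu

Total constituent mass: 5 × 1.0078 + 6 × 1.008665 = 11.090990 amu
Δm = 11.090990 − 11.00931 = 0.081680 amu
Binding energy = Δm·c² = 0.081680 × 931.5 MeV/amu = 76.0849 MeV
Per nucleon: 76.0849 / 11 = 6.917 MeV

6.92 MeV/nucleon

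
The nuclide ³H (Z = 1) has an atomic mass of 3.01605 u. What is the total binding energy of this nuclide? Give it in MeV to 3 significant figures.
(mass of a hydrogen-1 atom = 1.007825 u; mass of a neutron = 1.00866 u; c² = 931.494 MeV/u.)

Mass of separated nucleons = 1(1.007825) + 2(1.00866) = 1.007825 + 2.01732 = 3.025145 u
Δm = 3.025145 − 3.01605 = 0.009095 u
Converting to energy: 0.009095 u × 931.494 MeV/u = 8.47194 MeV

8.47 MeV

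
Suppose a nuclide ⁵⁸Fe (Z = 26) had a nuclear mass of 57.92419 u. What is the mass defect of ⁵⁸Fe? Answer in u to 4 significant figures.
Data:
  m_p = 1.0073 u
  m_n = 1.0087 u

With 26 protons and 32 neutrons (A = 58):
Total constituent mass: 26 × 1.0073 + 32 × 1.0087 = 58.4682 u
Mass defect Δm = 58.4682 − 57.92419 = 0.54401 u

0.5440 u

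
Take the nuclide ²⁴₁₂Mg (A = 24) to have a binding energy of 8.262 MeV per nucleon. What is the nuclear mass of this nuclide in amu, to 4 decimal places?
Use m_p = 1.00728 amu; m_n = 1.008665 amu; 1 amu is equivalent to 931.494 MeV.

23.9785 amu

Total binding energy = 24 × 8.262 = 198.288 MeV
Mass defect = 198.288 MeV / (931.494 MeV/amu) = 0.212871 amu
Constituent mass = 12(1.00728) + 12(1.008665) = 24.191340 amu
Nuclear mass = 24.191340 − 0.212871 = 23.978469 amu ≈ 23.9785 amu (to 4 decimal places)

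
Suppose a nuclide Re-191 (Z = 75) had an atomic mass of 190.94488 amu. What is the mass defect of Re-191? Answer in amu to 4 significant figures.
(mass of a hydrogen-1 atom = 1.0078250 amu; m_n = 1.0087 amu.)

The nucleus contains 75 protons and 191 − 75 = 116 neutrons.
Mass of separated nucleons = 75(1.0078250) + 116(1.0087) = 75.5868750 + 117.0092 = 192.5960750 amu
Mass defect Δm = 192.5960750 − 190.94488 = 1.6511950 amu

1.651 amu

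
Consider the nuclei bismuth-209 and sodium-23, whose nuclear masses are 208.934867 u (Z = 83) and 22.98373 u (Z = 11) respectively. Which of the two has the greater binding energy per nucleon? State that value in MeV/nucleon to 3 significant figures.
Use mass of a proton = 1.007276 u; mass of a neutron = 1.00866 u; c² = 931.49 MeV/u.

bismuth-209: Σm = 83(1.007276) + 126(1.00866) = 210.695068 u; Δm = 1.760201 u; E_B = 1639.6 MeV; E_B/A = 7.845 MeV
sodium-23: Σm = 11(1.007276) + 12(1.00866) = 23.183956 u; Δm = 0.200226 u; E_B = 186.51 MeV; E_B/A = 8.109 MeV
sodium-23 has the higher binding energy per nucleon, so it is the more tightly bound nucleus.

sodium-23; 8.11 MeV/nucleon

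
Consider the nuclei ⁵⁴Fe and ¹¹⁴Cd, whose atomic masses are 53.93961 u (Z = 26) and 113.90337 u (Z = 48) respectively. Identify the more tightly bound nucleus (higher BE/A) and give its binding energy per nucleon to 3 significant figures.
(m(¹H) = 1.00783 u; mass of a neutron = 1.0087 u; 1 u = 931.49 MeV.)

⁵⁴Fe; 8.76 MeV/nucleon

⁵⁴Fe: Σm = 26(1.00783) + 28(1.0087) = 54.44718 u; Δm = 0.50757 u; E_B = 472.796 MeV; E_B/A = 8.755 MeV
¹¹⁴Cd: Σm = 48(1.00783) + 66(1.0087) = 114.95004 u; Δm = 1.04667 u; E_B = 974.96 MeV; E_B/A = 8.552 MeV
⁵⁴Fe has the higher binding energy per nucleon, so it is the more tightly bound nucleus.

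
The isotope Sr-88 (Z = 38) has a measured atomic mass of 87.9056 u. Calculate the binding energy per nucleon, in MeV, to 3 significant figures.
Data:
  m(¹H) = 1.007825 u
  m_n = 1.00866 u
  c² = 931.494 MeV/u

8.73 MeV/nucleon

Z = 38, so N = A − Z = 88 − 38 = 50.
Σm = 38·m(¹H) + 50·m_n = 38.297350 + 50.43300 = 88.730350 u
The mass defect is 88.730350 − 87.9056 = 0.824750 u.
Binding energy = Δm·c² = 0.824750 × 931.494 MeV/u = 768.250 MeV
Per nucleon: 768.250 / 88 = 8.730 MeV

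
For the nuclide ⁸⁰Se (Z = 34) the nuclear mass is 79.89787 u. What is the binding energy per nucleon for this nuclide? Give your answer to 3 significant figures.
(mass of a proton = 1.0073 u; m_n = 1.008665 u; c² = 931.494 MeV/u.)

With 34 protons and 46 neutrons (A = 80):
Mass of separated nucleons = 34(1.0073) + 46(1.008665) = 34.2482 + 46.398590 = 80.646790 u
The mass defect is 80.646790 − 79.89787 = 0.748920 u.
Binding energy = Δm·c² = 0.748920 × 931.494 MeV/u = 697.614 MeV
BE/A = 697.614 MeV / 80 = 8.720 MeV/nucleon

8.72 MeV/nucleon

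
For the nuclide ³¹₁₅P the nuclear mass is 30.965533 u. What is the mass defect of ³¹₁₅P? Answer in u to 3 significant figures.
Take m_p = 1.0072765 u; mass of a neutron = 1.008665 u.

Mass of separated nucleons = 15(1.0072765) + 16(1.008665) = 15.1091475 + 16.138640 = 31.2477875 u
Mass defect Δm = 31.2477875 − 30.965533 = 0.2822545 u

0.282 u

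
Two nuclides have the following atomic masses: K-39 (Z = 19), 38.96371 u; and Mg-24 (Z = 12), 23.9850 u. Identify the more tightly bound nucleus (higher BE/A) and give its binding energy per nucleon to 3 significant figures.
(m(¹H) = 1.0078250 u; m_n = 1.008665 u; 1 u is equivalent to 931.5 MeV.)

K-39; 8.56 MeV/nucleon

K-39: Σm = 19(1.0078250) + 20(1.008665) = 39.3219750 u; Δm = 0.3582650 u; E_B = 333.72 MeV; E_B/A = 8.557 MeV
Mg-24: Σm = 12(1.0078250) + 12(1.008665) = 24.1978800 u; Δm = 0.2128800 u; E_B = 198.298 MeV; E_B/A = 8.262 MeV
K-39 has the higher binding energy per nucleon, so it is the more tightly bound nucleus.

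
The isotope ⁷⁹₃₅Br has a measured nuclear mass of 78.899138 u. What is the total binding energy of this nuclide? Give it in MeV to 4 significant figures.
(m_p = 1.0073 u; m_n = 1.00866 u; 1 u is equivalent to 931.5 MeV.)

With 35 protons and 44 neutrons (A = 79):
Total constituent mass: 35 × 1.0073 + 44 × 1.00866 = 79.63654 u
The mass defect is 79.63654 − 78.899138 = 0.737402 u.
E_B = 0.737402 × 931.5 = 686.890 MeV

686.9 MeV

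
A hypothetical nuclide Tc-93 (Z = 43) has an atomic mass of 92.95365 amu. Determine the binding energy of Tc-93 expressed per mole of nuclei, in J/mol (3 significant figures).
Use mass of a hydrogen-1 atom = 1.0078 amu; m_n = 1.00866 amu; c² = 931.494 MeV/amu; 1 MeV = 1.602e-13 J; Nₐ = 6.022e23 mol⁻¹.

The nucleus contains 43 protons and 93 − 43 = 50 neutrons.
Total constituent mass: 43 × 1.0078 + 50 × 1.00866 = 93.76840 amu
The mass defect is 93.76840 − 92.95365 = 0.81475 amu.
Binding energy = Δm·c² = 0.81475 × 931.494 MeV/amu = 758.935 MeV
Per nucleus in joules: 758.935 MeV × 1.602e-13 J/MeV = 1.2158e-10 J
Per mole: 1.2158e-10 J × 6.022e23 mol⁻¹ = 7.3215e+13 J/mol

7.32e+13 J/mol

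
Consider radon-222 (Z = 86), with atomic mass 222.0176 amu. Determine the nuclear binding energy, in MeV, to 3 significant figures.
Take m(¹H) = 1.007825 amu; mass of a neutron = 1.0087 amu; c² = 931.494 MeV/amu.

1710 MeV

Mass of separated nucleons = 86(1.007825) + 136(1.0087) = 86.672950 + 137.1832 = 223.856150 amu
Mass defect Δm = 223.856150 − 222.0176 = 1.838550 amu
E_B = 1.838550 × 931.494 = 1712.60 MeV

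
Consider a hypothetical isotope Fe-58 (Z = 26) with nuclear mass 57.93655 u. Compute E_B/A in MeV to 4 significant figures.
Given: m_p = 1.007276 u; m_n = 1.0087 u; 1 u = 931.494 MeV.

8.528 MeV/nucleon

Mass of separated nucleons = 26(1.007276) + 32(1.0087) = 26.189176 + 32.2784 = 58.467576 u
Mass defect Δm = 58.467576 − 57.93655 = 0.531026 u
E_B = 0.531026 × 931.494 = 494.648 MeV
Dividing by A = 58 gives 8.528 MeV per nucleon.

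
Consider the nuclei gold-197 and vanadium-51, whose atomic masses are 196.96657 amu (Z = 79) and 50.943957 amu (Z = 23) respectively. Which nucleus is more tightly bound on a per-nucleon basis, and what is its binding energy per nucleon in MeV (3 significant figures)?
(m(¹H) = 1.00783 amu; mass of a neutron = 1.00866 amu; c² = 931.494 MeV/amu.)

vanadium-51; 8.74 MeV/nucleon

gold-197: Σm = 79(1.00783) + 118(1.00866) = 198.64045 amu; Δm = 1.67388 amu; E_B = 1559.21 MeV; E_B/A = 7.9148 MeV
vanadium-51: Σm = 23(1.00783) + 28(1.00866) = 51.42257 amu; Δm = 0.478613 amu; E_B = 445.83 MeV; E_B/A = 8.742 MeV
vanadium-51 has the higher binding energy per nucleon, so it is the more tightly bound nucleus.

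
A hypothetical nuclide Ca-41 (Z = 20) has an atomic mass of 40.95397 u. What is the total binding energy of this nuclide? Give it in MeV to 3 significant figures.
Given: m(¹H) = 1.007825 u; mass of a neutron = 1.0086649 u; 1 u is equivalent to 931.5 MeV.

358 MeV

With 20 protons and 21 neutrons (A = 41):
Total constituent mass: 20 × 1.007825 + 21 × 1.0086649 = 41.3384629 u
Δm = 41.3384629 − 40.95397 = 0.3844929 u
Binding energy = Δm·c² = 0.3844929 × 931.5 MeV/u = 358.155 MeV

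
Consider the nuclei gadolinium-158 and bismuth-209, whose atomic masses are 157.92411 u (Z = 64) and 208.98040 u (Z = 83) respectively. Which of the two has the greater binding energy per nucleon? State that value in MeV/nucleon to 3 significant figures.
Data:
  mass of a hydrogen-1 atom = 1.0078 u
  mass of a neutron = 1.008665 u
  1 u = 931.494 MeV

gadolinium-158: Σm = 64(1.0078) + 94(1.008665) = 159.313710 u; Δm = 1.389600 u; E_B = 1294.4 MeV; E_B/A = 8.192 MeV
bismuth-209: Σm = 83(1.0078) + 126(1.008665) = 210.739190 u; Δm = 1.758790 u; E_B = 1638.3 MeV; E_B/A = 7.839 MeV
gadolinium-158 has the higher binding energy per nucleon, so it is the more tightly bound nucleus.

gadolinium-158; 8.19 MeV/nucleon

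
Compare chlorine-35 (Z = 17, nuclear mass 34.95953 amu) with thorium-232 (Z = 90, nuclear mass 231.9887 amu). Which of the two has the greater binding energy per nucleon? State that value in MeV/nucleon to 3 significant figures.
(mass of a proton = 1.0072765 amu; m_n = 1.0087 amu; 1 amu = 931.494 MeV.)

chlorine-35; 8.54 MeV/nucleon

chlorine-35: Σm = 17(1.0072765) + 18(1.0087) = 35.2803005 amu; Δm = 0.3207705 amu; E_B = 298.80 MeV; E_B/A = 8.537 MeV
thorium-232: Σm = 90(1.0072765) + 142(1.0087) = 233.8902850 amu; Δm = 1.9015850 amu; E_B = 1771.315 MeV; E_B/A = 7.63498 MeV
chlorine-35 has the higher binding energy per nucleon, so it is the more tightly bound nucleus.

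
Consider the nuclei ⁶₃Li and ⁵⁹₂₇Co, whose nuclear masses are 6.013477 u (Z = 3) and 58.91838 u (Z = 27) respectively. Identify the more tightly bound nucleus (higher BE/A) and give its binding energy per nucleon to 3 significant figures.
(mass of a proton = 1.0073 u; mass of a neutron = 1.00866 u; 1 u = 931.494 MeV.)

⁵⁹₂₇Co; 8.78 MeV/nucleon

⁶₃Li: Σm = 3(1.0073) + 3(1.00866) = 6.04788 u; Δm = 0.034403 u; E_B = 32.046 MeV; E_B/A = 5.341 MeV
⁵⁹₂₇Co: Σm = 27(1.0073) + 32(1.00866) = 59.47422 u; Δm = 0.55584 u; E_B = 517.76 MeV; E_B/A = 8.776 MeV
⁵⁹₂₇Co has the higher binding energy per nucleon, so it is the more tightly bound nucleus.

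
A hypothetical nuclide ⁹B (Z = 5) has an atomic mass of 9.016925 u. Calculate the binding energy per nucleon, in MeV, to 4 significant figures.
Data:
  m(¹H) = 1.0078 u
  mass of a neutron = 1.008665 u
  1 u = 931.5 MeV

5.872 MeV/nucleon

Z = 5, so N = A − Z = 9 − 5 = 4.
Σm = 5·m(¹H) + 4·m_n = 5.0390 + 4.034660 = 9.073660 u
The mass defect is 9.073660 − 9.016925 = 0.056735 u.
Converting to energy: 0.056735 u × 931.5 MeV/u = 52.8487 MeV
Dividing by A = 9 gives 5.872 MeV per nucleon.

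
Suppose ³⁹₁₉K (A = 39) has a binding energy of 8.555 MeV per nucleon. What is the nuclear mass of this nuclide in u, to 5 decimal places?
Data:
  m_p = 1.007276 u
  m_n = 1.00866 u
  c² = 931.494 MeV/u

38.95326 u

Total binding energy = 39 × 8.555 = 333.645 MeV
Mass defect = 333.645 MeV / (931.494 MeV/u) = 0.3581827 u
Constituent mass = 19(1.007276) + 20(1.00866) = 39.311444 u
Nuclear mass = 39.311444 − 0.3581827 = 38.9532613 u ≈ 38.95326 u (to 5 decimal places)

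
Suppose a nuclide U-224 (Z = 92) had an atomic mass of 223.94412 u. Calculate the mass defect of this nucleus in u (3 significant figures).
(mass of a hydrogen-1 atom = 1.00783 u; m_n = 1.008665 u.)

Σm = 92·m(¹H) + 132·m_n = 92.72036 + 133.143780 = 225.864140 u
Δm = 225.864140 − 223.94412 = 1.920020 u

1.92 u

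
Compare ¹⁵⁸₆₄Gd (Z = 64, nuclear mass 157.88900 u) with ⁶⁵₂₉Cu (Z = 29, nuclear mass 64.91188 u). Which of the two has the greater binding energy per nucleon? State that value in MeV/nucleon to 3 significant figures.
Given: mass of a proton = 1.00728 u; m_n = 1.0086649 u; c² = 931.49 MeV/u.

¹⁵⁸₆₄Gd: Σm = 64(1.00728) + 94(1.0086649) = 159.2804206 u; Δm = 1.3914206 u; E_B = 1296.1 MeV; E_B/A = 8.203 MeV
⁶⁵₂₉Cu: Σm = 29(1.00728) + 36(1.0086649) = 65.5230564 u; Δm = 0.6111764 u; E_B = 569.305 MeV; E_B/A = 8.759 MeV
⁶⁵₂₉Cu has the higher binding energy per nucleon, so it is the more tightly bound nucleus.

⁶⁵₂₉Cu; 8.76 MeV/nucleon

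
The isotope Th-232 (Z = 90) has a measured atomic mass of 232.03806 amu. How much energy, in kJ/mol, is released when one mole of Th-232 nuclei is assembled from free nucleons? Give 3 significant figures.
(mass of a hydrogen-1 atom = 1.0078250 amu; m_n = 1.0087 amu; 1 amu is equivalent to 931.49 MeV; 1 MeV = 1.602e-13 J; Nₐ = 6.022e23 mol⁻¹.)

Mass of separated nucleons = 90(1.0078250) + 142(1.0087) = 90.7042500 + 143.2354 = 233.9396500 amu
Mass defect Δm = 233.9396500 − 232.03806 = 1.9015900 amu
Converting to energy: 1.9015900 amu × 931.49 MeV/amu = 1771.31 MeV
Per nucleus in joules: 1771.31 MeV × 1.602e-13 J/MeV = 2.8376e-10 J
Per mole: 2.8376e-10 J × 6.022e23 mol⁻¹ = 1.7088e+14 J/mol

1.71e+11 kJ/mol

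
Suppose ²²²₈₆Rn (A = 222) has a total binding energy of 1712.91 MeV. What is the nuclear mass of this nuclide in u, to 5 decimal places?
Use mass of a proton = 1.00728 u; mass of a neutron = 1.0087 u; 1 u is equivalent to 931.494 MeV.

Mass defect = 1712.91 MeV / (931.494 MeV/u) = 1.8388846 u
Constituent mass = 86(1.00728) + 136(1.0087) = 223.80928 u
Nuclear mass = 223.80928 − 1.8388846 = 221.9703954 u ≈ 221.97040 u (to 5 decimal places)

221.97040 u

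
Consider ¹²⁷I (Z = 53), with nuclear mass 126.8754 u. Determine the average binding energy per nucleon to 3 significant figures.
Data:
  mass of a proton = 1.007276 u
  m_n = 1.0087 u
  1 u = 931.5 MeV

8.46 MeV/nucleon

With 53 protons and 74 neutrons (A = 127):
Mass of separated nucleons = 53(1.007276) + 74(1.0087) = 53.385628 + 74.6438 = 128.029428 u
Mass defect Δm = 128.029428 − 126.8754 = 1.154028 u
Binding energy = Δm·c² = 1.154028 × 931.5 MeV/u = 1074.98 MeV
Per nucleon: 1074.98 / 127 = 8.464 MeV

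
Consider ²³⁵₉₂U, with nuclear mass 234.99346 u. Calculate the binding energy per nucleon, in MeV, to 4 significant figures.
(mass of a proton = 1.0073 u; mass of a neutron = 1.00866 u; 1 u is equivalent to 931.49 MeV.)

With 92 protons and 143 neutrons (A = 235):
Σm = 92·m_p + 143·m_n = 92.6716 + 144.23838 = 236.90998 u
Mass defect Δm = 236.90998 − 234.99346 = 1.91652 u
Converting to energy: 1.91652 u × 931.49 MeV/u = 1785.22 MeV
Dividing by A = 235 gives 7.597 MeV per nucleon.

7.597 MeV/nucleon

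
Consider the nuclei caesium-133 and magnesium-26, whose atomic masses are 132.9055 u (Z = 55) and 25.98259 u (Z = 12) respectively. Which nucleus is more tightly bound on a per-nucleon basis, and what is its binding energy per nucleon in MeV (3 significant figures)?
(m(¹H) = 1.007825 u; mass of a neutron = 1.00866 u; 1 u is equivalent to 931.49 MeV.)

caesium-133: Σm = 55(1.007825) + 78(1.00866) = 134.105855 u; Δm = 1.200355 u; E_B = 1118.1 MeV; E_B/A = 8.407 MeV
magnesium-26: Σm = 12(1.007825) + 14(1.00866) = 26.215140 u; Δm = 0.232550 u; E_B = 216.618 MeV; E_B/A = 8.331 MeV
caesium-133 has the higher binding energy per nucleon, so it is the more tightly bound nucleus.

caesium-133; 8.41 MeV/nucleon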